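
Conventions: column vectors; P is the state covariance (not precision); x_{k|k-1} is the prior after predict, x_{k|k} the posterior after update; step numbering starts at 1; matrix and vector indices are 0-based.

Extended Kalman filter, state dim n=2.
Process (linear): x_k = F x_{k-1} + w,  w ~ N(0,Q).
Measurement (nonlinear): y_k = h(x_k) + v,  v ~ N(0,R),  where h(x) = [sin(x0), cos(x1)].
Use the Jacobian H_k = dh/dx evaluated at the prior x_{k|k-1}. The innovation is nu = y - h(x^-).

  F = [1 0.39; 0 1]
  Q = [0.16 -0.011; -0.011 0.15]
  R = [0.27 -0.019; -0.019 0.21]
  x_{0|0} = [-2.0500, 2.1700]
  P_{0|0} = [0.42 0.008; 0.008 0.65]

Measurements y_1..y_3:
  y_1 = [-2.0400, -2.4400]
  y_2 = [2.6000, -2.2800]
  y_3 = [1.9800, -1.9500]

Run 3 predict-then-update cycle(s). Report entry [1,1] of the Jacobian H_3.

H_jac[1,1] = -0.0267

step 1: x^-=[-1.2037, 2.1700]  P^-=[0.6851 0.2505; 0.2505 0.8000]  H_jac=[0.3589 0.0000; 0.0000 -0.8258]  S=[0.3583 -0.0932; -0.0932 0.7555]  K=[0.6355 -0.1954; 0.0242 -0.8714]  nu=[-1.1066, -1.8760]  x^+=[-1.5405, 3.7780]  P^+=[0.4884 0.0643; 0.0643 0.2222]
step 2: x^-=[-0.0670, 3.7780]  P^-=[0.7324 0.1399; 0.1399 0.3722]  H_jac=[0.9978 0.0000; 0.0000 0.5943]  S=[0.9991 0.0640; 0.0640 0.3415]  K=[0.7245 0.1078; 0.0995 0.6291]  nu=[2.6670, -1.4758]  x^+=[1.7061, 3.1148]  P^+=[0.1940 0.0149; 0.0149 0.2191]
step 3: x^-=[2.9208, 3.1148]  P^-=[0.3990 0.0894; 0.0894 0.3691]  H_jac=[-0.9757 0.0000; 0.0000 -0.0267]  S=[0.6498 -0.0167; -0.0167 0.2103]  K=[-0.6006 -0.0590; -0.1357 -0.0577]  nu=[1.7610, -0.9504]  x^+=[1.9193, 2.9307]  P^+=[0.1650 0.0364; 0.0364 0.3567]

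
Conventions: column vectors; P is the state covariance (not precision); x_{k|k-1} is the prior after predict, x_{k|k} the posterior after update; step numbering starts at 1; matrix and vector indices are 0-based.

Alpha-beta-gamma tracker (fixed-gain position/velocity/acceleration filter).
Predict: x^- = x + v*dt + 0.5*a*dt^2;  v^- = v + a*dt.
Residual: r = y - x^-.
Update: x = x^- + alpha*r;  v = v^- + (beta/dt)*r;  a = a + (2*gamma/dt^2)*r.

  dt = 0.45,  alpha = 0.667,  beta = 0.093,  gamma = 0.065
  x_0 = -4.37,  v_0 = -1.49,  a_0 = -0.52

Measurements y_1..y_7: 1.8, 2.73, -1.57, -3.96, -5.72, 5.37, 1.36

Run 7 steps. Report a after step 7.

a_post = -0.1206

step 1: x_pred=-5.0931  r=6.8931  x^+=-0.4954  v^+=-0.2994  a^+=3.9052
step 2: x_pred=-0.2348  r=2.9648  x^+=1.7427  v^+=2.0707  a^+=5.8085
step 3: x_pred=3.2626  r=-4.8326  x^+=0.0393  v^+=3.6857  a^+=2.7061
step 4: x_pred=1.9718  r=-5.9318  x^+=-1.9847  v^+=3.6776  a^+=-1.1020
step 5: x_pred=-0.4414  r=-5.2786  x^+=-3.9622  v^+=2.0907  a^+=-4.4908
step 6: x_pred=-3.4761  r=8.8461  x^+=2.4243  v^+=1.8981  a^+=1.1882
step 7: x_pred=3.3987  r=-2.0387  x^+=2.0389  v^+=2.0114  a^+=-0.1206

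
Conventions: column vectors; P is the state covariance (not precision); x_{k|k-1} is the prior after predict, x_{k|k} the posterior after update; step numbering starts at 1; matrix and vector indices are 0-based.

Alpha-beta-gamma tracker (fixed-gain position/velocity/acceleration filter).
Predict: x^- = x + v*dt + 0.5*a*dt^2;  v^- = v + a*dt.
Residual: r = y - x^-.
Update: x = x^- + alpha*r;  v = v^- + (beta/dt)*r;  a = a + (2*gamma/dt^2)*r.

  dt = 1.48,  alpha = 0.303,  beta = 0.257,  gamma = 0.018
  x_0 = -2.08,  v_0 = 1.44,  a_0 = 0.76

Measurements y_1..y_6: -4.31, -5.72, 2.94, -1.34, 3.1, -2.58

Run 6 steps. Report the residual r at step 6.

resid = -11.0066

step 1: x_pred=0.8836  r=-5.1936  x^+=-0.6901  v^+=1.6629  a^+=0.6746
step 2: x_pred=2.5099  r=-8.2299  x^+=0.0163  v^+=1.2323  a^+=0.5394
step 3: x_pred=2.4308  r=0.5092  x^+=2.5851  v^+=2.1190  a^+=0.5477
step 4: x_pred=6.3211  r=-7.6611  x^+=3.9998  v^+=1.5993  a^+=0.4218
step 5: x_pred=6.8288  r=-3.7288  x^+=5.6990  v^+=1.5761  a^+=0.3606
step 6: x_pred=8.4266  r=-11.0066  x^+=5.0916  v^+=0.1985  a^+=0.1797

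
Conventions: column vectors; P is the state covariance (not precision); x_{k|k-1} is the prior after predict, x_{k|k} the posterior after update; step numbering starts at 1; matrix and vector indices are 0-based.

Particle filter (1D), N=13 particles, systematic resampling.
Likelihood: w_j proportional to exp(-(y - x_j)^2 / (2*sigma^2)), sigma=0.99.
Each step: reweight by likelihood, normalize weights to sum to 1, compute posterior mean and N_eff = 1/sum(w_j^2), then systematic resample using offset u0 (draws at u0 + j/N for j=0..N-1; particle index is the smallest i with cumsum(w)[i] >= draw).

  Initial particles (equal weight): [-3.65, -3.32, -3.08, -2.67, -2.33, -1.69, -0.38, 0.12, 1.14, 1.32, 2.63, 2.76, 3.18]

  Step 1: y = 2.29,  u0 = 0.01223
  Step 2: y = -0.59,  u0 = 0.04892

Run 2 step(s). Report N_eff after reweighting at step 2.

N_eff = 3.2226

step 1: w=[0.0000, 0.0000, 0.0000, 0.0000, 0.0000, 0.0001, 0.0070, 0.0241, 0.1359, 0.1651, 0.2515, 0.2383, 0.1781]  mean=2.2581  Neff=5.0489  idx=[7, 8, 8, 9, 9, 10, 10, 10, 11, 11, 11, 12, 12]
step 2: w=[0.5005, 0.1406, 0.1406, 0.1006, 0.1006, 0.0033, 0.0033, 0.0033, 0.0021, 0.0021, 0.0021, 0.0005, 0.0005]  mean=0.6925  Neff=3.2226  idx=[0, 0, 0, 0, 0, 0, 1, 1, 2, 2, 3, 4, 4]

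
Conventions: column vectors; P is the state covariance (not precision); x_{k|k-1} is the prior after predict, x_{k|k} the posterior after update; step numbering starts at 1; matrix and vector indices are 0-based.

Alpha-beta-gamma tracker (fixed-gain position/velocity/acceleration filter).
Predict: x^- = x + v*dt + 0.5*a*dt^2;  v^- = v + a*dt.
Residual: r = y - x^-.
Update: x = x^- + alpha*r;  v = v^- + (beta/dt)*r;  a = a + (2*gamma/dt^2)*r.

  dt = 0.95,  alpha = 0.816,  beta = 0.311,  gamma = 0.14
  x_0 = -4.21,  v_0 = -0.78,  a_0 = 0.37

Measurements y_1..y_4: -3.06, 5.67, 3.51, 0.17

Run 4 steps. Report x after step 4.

step 1: x_pred=-4.7840  r=1.7240  x^+=-3.3772  v^+=0.1359  a^+=0.9049
step 2: x_pred=-2.8398  r=8.5098  x^+=4.1042  v^+=3.7814  a^+=3.5450
step 3: x_pred=9.2962  r=-5.7862  x^+=4.5747  v^+=5.2549  a^+=1.7499
step 4: x_pred=10.3565  r=-10.1865  x^+=2.0443  v^+=3.5826  a^+=-1.4105

x_post = 2.0443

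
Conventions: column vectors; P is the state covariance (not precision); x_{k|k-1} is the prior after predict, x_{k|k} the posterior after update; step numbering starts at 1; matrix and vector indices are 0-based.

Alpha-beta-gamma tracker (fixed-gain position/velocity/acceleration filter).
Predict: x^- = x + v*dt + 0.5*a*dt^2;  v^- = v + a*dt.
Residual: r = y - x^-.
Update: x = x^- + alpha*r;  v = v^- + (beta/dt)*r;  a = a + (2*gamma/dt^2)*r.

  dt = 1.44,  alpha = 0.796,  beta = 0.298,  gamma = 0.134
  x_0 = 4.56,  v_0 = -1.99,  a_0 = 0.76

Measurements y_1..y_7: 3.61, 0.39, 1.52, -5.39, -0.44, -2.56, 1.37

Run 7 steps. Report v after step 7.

v_post = 0.2337

step 1: x_pred=2.4824  r=1.1276  x^+=3.3800  v^+=-0.6622  a^+=0.9057
step 2: x_pred=3.3654  r=-2.9754  x^+=0.9970  v^+=0.0263  a^+=0.5212
step 3: x_pred=1.5752  r=-0.0552  x^+=1.5313  v^+=0.7654  a^+=0.5141
step 4: x_pred=3.1664  r=-8.5564  x^+=-3.6445  v^+=-0.2651  a^+=-0.5918
step 5: x_pred=-4.6398  r=4.1998  x^+=-1.2968  v^+=-0.2482  a^+=-0.0490
step 6: x_pred=-1.7049  r=-0.8551  x^+=-2.3856  v^+=-0.4957  a^+=-0.1595
step 7: x_pred=-3.2647  r=4.6347  x^+=0.4245  v^+=0.2337  a^+=0.4395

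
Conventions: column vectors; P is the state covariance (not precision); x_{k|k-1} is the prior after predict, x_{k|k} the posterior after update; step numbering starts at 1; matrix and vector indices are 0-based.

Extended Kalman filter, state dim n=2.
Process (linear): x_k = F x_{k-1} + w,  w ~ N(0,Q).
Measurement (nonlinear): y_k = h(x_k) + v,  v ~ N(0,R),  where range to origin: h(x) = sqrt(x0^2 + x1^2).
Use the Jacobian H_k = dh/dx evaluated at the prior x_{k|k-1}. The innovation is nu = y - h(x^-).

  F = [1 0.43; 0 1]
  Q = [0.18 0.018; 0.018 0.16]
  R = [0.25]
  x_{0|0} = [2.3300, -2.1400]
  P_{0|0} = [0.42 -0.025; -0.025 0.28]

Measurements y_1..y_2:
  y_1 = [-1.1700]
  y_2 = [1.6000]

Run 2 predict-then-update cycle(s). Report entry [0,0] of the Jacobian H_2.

H_jac[0,0] = -0.4962

step 1: x^-=[1.4098, -2.1400]  P^-=[0.6303 0.1134; 0.1134 0.4400]  H_jac=[0.5501 -0.8351]  S=[0.6434]  K=[0.3917; -0.4741]  nu=[-3.7326]  x^+=[-0.0524, -0.3703]  P^+=[0.5315 0.2329; 0.2329 0.2954]
step 2: x^-=[-0.2116, -0.3703]  P^-=[0.9664 0.3779; 0.3779 0.4554]  H_jac=[-0.4962 -0.8682]  S=[1.1568]  K=[-0.6982; -0.5039]  nu=[1.1735]  x^+=[-1.0309, -0.9616]  P^+=[0.4026 -0.0290; -0.0290 0.1617]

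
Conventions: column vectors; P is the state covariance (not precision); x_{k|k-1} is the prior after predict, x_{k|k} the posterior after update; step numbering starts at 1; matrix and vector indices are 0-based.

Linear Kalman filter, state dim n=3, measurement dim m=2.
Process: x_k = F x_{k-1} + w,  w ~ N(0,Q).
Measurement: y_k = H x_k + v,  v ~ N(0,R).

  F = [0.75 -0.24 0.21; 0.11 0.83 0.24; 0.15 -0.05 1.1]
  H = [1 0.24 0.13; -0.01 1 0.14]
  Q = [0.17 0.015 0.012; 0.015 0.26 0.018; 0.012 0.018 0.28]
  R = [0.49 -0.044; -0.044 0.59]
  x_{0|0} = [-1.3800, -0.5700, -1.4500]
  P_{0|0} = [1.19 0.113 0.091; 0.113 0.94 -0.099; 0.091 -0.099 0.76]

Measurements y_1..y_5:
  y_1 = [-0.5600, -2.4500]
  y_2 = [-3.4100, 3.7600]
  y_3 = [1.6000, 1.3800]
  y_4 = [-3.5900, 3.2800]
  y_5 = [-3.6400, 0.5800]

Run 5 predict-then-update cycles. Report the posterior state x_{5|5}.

step 1: x^-=[-1.2027, -0.9729, -1.7735]  P^-=[0.9250 0.0385 0.4295; 0.0385 0.9517 0.1378; 0.4295 0.1378 1.2680]  S=[1.6300 0.3188; 0.3188 1.6033]  K=[0.6206 -0.0676; 0.0586 0.5937; 0.3610 0.1222]  nu=[1.1068, -1.2408]  x^+=[-0.4319, -1.6448, -1.5256]  P^+=[0.3166 -0.0726 0.0612; -0.0726 0.3587 -0.0837; 0.0612 -0.0837 1.0034]
step 2: x^-=[-0.2495, -1.7788, -1.6607]  P^-=[0.4668 -0.0204 0.3644; -0.0204 0.5254 0.1988; 0.3644 0.1988 1.5326]  S=[1.1103 0.1680; 0.1680 1.2005]  K=[0.4653 -0.0435; 0.0498 0.4540; 0.5097 0.2700]  nu=[-2.5177, 5.7688]  x^+=[-1.6719, 0.7151, -1.3867]  P^+=[0.2310 -0.0575 0.0978; -0.0575 0.2676 -0.0176; 0.0978 -0.0176 1.1104]
step 3: x^-=[-1.7168, 0.0768, -1.8119]  P^-=[0.4176 0.0202 0.3905; 0.0202 0.4987 0.2965; 0.3905 0.2965 1.6645]  S=[1.0942 0.2247; 0.2247 1.2029]  K=[0.4372 -0.0229; 0.0738 0.4352; 0.5511 0.3340]  nu=[3.5339, 1.5397]  x^+=[-0.2070, 1.0075, 0.6499]  P^+=[0.2123 -0.0454 0.1061; -0.0454 0.2506 0.0177; 0.1061 0.0177 1.1153]
step 4: x^-=[-0.2606, 0.9694, 0.6334]  P^-=[0.4010 0.0353 0.3859; 0.0353 0.5038 0.3328; 0.3859 0.3328 1.6686]  S=[1.0863 0.2465; 0.2465 1.2179]  K=[0.4269 -0.0163; 0.0851 0.4344; 0.5488 0.3508]  nu=[-3.6444, 2.2193]  x^+=[-1.8525, 1.6233, -0.5881]  P^+=[0.2062 -0.0409 0.1036; -0.0409 0.2479 0.0303; 0.1036 0.0303 1.0967]
step 5: x^-=[-1.9024, 1.0024, -1.0060]  P^-=[0.3929 0.0381 0.3749; 0.0381 0.5065 0.3394; 0.3749 0.3394 1.6437]  S=[1.0769 0.2491; 0.2491 1.2220]  K=[0.4221 -0.0151; 0.0886 0.4350; 0.5406 0.3527]  nu=[-1.8474, -0.3006]  x^+=[-2.6778, 0.7079, -2.1108]  P^+=[0.2039 -0.0395 0.1006; -0.0395 0.2476 0.0339; 0.1006 0.0339 1.0819]

x_post = [-2.6778, 0.7079, -2.1108]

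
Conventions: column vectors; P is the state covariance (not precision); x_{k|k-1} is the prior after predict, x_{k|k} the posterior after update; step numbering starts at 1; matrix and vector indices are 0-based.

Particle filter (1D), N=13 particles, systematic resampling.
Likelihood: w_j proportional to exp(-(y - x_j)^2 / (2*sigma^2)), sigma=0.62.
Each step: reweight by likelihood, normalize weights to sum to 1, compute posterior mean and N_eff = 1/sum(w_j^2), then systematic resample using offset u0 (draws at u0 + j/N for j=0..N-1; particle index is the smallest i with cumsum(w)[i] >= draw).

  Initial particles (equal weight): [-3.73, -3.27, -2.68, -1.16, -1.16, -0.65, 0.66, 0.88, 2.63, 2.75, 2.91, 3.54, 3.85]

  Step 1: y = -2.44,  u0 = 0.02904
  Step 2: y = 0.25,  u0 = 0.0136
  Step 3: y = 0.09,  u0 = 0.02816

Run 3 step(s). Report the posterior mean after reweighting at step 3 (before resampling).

step 1: w=[0.0674, 0.2396, 0.5446, 0.0697, 0.0697, 0.0091, 0.0000, 0.0000, 0.0000, 0.0000, 0.0000, 0.0000, 0.0000]  mean=-2.6618  Neff=2.7151  idx=[0, 1, 1, 1, 2, 2, 2, 2, 2, 2, 2, 3, 4]
step 2: w=[0.0000, 0.0000, 0.0000, 0.0000, 0.0001, 0.0001, 0.0001, 0.0001, 0.0001, 0.0001, 0.0001, 0.4997, 0.4997]  mean=-1.1610  Neff=2.0026  idx=[11, 11, 11, 11, 11, 11, 11, 12, 12, 12, 12, 12, 12]
step 3: w=[0.0769, 0.0769, 0.0769, 0.0769, 0.0769, 0.0769, 0.0769, 0.0769, 0.0769, 0.0769, 0.0769, 0.0769, 0.0769]  mean=-1.1600  Neff=13.0000  idx=[0, 1, 2, 3, 4, 5, 6, 7, 8, 9, 10, 11, 12]

post_mean = -1.1600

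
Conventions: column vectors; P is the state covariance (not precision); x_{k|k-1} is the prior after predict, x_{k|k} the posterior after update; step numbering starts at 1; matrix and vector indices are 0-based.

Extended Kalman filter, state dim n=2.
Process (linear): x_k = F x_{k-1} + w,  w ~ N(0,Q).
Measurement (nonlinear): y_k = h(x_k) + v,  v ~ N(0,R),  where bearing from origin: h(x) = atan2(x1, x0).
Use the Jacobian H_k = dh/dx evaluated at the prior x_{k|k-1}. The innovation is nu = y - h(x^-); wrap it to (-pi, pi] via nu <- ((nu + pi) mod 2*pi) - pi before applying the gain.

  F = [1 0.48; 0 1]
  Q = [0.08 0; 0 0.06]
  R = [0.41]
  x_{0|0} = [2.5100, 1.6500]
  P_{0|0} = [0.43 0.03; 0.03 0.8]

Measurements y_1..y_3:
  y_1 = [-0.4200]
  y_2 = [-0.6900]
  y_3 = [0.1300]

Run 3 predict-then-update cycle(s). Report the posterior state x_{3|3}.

step 1: x^-=[3.3020, 1.6500]  P^-=[0.7231 0.4140; 0.4140 0.8600]  H_jac=[-0.1211 0.2423]  S=[0.4468]  K=[0.0286; 0.3542]  nu=[-0.8834]  x^+=[3.2768, 1.3371]  P^+=[0.7228 0.4095; 0.4095 0.8039]
step 2: x^-=[3.9186, 1.3371]  P^-=[1.3811 0.7954; 0.7954 0.8639]  H_jac=[-0.0780 0.2286]  S=[0.4352]  K=[0.1702; 0.3112]  nu=[-1.0188]  x^+=[3.7451, 1.0200]  P^+=[1.3685 0.7723; 0.7723 0.8218]
step 3: x^-=[4.2347, 1.0200]  P^-=[2.3792 1.1668; 1.1668 0.8818]  H_jac=[-0.0538 0.2232]  S=[0.4328]  K=[0.3062; 0.3098]  nu=[-0.1064]  x^+=[4.2021, 0.9870]  P^+=[2.3387 1.1257; 1.1257 0.8402]

x_post = [4.2021, 0.9870]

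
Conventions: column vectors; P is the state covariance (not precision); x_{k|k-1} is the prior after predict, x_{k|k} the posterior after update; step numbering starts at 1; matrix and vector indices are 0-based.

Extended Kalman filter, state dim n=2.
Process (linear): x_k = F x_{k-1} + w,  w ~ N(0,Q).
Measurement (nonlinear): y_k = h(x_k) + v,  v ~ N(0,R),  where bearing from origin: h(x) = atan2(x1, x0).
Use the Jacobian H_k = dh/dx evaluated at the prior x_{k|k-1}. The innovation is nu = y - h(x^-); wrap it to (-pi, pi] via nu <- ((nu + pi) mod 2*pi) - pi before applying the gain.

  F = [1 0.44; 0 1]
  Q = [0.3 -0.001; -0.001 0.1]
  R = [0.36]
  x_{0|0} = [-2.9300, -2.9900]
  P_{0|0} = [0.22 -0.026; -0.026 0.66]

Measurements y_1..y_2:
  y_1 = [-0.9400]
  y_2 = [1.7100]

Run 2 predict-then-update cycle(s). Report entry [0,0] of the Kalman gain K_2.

step 1: x^-=[-4.2456, -2.9900]  P^-=[0.6249 0.2634; 0.2634 0.7600]  H_jac=[0.1109 -0.1574]  S=[0.3773]  K=[0.0737; -0.2397]  nu=[1.5880]  x^+=[-4.1285, -3.3707]  P^+=[0.6228 0.2701; 0.2701 0.7383]
step 2: x^-=[-5.6116, -3.3707]  P^-=[1.3034 0.5939; 0.5939 0.8383]  H_jac=[0.0787 -0.1310]  S=[0.3702]  K=[0.0669; -0.1703]  nu=[-1.9725]  x^+=[-5.7435, -3.0347]  P^+=[1.3018 0.5981; 0.5981 0.8276]

K[0,0] = 0.0669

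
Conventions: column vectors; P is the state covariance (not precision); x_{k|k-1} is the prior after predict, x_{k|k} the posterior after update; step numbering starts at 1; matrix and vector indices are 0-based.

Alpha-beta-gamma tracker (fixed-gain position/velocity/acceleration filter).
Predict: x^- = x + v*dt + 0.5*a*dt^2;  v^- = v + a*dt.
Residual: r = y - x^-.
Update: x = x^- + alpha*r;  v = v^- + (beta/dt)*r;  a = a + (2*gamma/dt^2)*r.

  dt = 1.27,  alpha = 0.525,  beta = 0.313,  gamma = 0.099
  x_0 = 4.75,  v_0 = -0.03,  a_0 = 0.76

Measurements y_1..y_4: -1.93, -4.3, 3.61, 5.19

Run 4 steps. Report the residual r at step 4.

resid = 6.5806

step 1: x_pred=5.3248  r=-7.2548  x^+=1.5160  v^+=-0.8528  a^+=-0.1306
step 2: x_pred=0.3277  r=-4.6277  x^+=-2.1019  v^+=-2.1592  a^+=-0.6987
step 3: x_pred=-5.4075  r=9.0175  x^+=-0.6733  v^+=-0.8241  a^+=0.4083
step 4: x_pred=-1.3906  r=6.5806  x^+=2.0642  v^+=1.3163  a^+=1.2161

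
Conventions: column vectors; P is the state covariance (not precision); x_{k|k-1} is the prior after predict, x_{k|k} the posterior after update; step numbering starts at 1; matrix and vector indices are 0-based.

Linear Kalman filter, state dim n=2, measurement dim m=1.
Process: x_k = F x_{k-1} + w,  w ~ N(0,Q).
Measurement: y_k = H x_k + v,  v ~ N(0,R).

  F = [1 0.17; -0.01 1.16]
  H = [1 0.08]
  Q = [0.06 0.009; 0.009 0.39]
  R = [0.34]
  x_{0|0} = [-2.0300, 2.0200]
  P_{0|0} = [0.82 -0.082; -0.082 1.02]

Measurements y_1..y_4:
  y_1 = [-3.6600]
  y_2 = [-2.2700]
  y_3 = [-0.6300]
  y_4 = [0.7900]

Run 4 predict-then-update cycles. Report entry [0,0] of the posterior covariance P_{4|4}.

P_post[0,0] = 0.1458

step 1: x^-=[-1.6866, 2.3635]  P^-=[0.8816 0.1070; 0.1070 1.7645]  S=[1.2500]  K=[0.7121; 0.1985]  nu=[-2.1625]  x^+=[-3.2265, 1.9343]  P^+=[0.2477 -0.0697; -0.0697 1.7152]
step 2: x^-=[-2.8977, 2.2760]  P^-=[0.3336 0.2640; 0.2640 2.6997]  S=[0.7331]  K=[0.4838; 0.6547]  nu=[0.4456]  x^+=[-2.6821, 2.5678]  P^+=[0.1620 0.0318; 0.0318 2.3854]
step 3: x^-=[-2.2456, 3.0054]  P^-=[0.3017 0.5146; 0.5146 3.5991]  S=[0.7471]  K=[0.4590; 1.0742]  nu=[1.3752]  x^+=[-1.6145, 4.4827]  P^+=[0.1443 0.1463; 0.1463 2.7370]
step 4: x^-=[-0.8524, 5.2160]  P^-=[0.3332 0.7167; 0.7167 4.0695]  S=[0.8139]  K=[0.4798; 1.2806]  nu=[1.2251]  x^+=[-0.2646, 6.7850]  P^+=[0.1458 0.2166; 0.2166 2.7348]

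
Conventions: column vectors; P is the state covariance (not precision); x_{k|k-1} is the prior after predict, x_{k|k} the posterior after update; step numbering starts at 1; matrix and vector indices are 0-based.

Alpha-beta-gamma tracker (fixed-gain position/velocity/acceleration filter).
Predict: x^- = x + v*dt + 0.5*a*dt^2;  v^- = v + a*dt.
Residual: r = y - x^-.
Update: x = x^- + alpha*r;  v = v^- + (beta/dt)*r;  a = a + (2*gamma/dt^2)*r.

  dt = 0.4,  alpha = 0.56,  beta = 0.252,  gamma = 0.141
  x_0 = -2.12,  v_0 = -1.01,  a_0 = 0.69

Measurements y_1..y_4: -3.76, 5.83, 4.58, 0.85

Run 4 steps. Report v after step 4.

step 1: x_pred=-2.4688  r=-1.2912  x^+=-3.1919  v^+=-1.5475  a^+=-1.5857
step 2: x_pred=-3.9377  r=9.7677  x^+=1.5322  v^+=3.9719  a^+=15.6299
step 3: x_pred=4.3714  r=0.2086  x^+=4.4882  v^+=10.3553  a^+=15.9976
step 4: x_pred=9.9101  r=-9.0601  x^+=4.8365  v^+=11.0465  a^+=0.0291

v_post = 11.0465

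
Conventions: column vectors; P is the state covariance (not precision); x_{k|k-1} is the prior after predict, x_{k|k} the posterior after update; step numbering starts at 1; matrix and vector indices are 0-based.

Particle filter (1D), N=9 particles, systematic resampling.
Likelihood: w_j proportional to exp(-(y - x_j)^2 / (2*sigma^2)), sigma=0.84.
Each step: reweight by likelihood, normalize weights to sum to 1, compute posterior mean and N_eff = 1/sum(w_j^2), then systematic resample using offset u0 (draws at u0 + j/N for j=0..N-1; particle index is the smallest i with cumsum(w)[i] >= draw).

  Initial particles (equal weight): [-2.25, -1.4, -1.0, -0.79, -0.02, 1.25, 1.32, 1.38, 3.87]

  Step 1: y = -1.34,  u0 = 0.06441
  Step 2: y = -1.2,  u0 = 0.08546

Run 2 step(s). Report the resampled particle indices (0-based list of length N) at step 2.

resampled_idx = [1, 2, 2, 3, 4, 5, 6, 7, 8]

step 1: w=[0.1548, 0.2776, 0.2564, 0.2246, 0.0810, 0.0024, 0.0018, 0.0015, 0.0000]  mean=-1.1648  Neff=4.4694  idx=[0, 1, 1, 1, 2, 2, 3, 3, 4]
step 2: w=[0.0613, 0.1302, 0.1302, 0.1302, 0.1302, 0.1302, 0.1189, 0.1189, 0.0499]  mean=-1.1340  Neff=8.3840  idx=[1, 2, 2, 3, 4, 5, 6, 7, 8]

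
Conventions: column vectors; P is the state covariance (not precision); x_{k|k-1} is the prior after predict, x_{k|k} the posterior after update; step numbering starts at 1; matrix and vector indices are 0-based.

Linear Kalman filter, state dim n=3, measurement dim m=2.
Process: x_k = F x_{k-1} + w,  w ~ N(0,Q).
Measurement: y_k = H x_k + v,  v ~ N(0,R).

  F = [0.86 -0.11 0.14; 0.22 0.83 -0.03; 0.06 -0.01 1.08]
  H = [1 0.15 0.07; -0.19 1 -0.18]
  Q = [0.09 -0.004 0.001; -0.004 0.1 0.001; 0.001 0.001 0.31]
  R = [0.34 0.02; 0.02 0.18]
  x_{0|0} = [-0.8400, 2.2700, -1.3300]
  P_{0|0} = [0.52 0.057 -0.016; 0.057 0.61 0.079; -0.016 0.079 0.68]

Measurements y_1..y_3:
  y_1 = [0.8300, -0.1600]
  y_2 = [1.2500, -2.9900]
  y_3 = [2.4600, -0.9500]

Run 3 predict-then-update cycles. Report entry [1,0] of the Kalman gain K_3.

step 1: x^-=[-1.1583, 1.7392, -1.5095]  P^-=[0.4782 0.0845 0.1060; 0.0845 0.5631 0.0505; 0.1060 0.0505 1.1012]  S=[0.8775 0.0635; 0.0635 0.7530]  K=[0.5738 -0.0822; 0.1458 0.7021; 0.2348 -0.2427]  nu=[1.8331, -2.3910]  x^+=[0.0900, 0.3276, -0.4989]  P^+=[0.1902 0.0297 -0.0172; 0.0297 0.1603 0.1406; -0.0172 0.1406 1.0158]
step 2: x^-=[-0.0285, 0.3067, -0.5367]  P^-=[0.2384 0.0503 0.1311; 0.0503 0.2246 0.0927; 0.1311 0.0927 1.4902]  S=[0.6262 0.0171; 0.0171 0.4180]  K=[0.4091 -0.0613; 0.1317 0.4692; 0.4117 -0.4965]  nu=[1.2700, -3.3987]  x^+=[0.6993, -1.1207, 1.6735]  P^+=[0.1329 0.0254 0.0168; 0.0254 0.1196 0.1539; 0.0168 0.1539 1.2880]
step 3: x^-=[0.9590, -0.8265, 1.8606]  P^-=[0.2095 0.0408 0.1996; 0.0408 0.1914 0.1032; 0.1996 0.1032 1.8117]  S=[0.6050 -0.0084; -0.0084 0.3986]  K=[0.3783 -0.0796; 0.1327 0.4169; 0.5562 -0.6425]  nu=[1.4947, 0.3936]  x^+=[1.4932, -0.4641, 2.4390]  P^+=[0.1198 0.0249 0.0495; 0.0249 0.1124 0.1666; 0.0495 0.1666 1.4539]

K[1,0] = 0.1327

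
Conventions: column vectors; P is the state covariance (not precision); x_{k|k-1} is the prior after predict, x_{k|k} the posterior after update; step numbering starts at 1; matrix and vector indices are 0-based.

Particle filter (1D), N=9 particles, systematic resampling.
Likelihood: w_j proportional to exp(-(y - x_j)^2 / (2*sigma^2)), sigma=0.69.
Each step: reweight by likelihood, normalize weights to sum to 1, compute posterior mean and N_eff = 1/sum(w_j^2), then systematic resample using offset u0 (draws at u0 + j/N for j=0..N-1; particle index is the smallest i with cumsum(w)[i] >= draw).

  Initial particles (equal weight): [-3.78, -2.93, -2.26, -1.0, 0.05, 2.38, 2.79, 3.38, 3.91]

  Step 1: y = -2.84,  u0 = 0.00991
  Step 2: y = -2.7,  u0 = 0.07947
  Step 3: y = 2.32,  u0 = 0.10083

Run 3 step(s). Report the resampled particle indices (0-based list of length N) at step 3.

step 1: w=[0.1867, 0.4681, 0.3316, 0.0135, 0.0001, 0.0000, 0.0000, 0.0000, 0.0000]  mean=-2.8402  Neff=2.7460  idx=[0, 0, 1, 1, 1, 1, 2, 2, 2]
step 2: w=[0.0431, 0.0431, 0.1387, 0.1387, 0.1387, 0.1387, 0.1197, 0.1197, 0.1197]  mean=-2.7627  Neff=8.0883  idx=[1, 2, 3, 4, 5, 5, 6, 7, 8]
step 3: w=[0.0000, 0.0003, 0.0003, 0.0003, 0.0003, 0.0003, 0.3328, 0.3328, 0.3328]  mean=-2.2611  Neff=3.0099  idx=[6, 6, 6, 7, 7, 7, 8, 8, 8]

resampled_idx = [6, 6, 6, 7, 7, 7, 8, 8, 8]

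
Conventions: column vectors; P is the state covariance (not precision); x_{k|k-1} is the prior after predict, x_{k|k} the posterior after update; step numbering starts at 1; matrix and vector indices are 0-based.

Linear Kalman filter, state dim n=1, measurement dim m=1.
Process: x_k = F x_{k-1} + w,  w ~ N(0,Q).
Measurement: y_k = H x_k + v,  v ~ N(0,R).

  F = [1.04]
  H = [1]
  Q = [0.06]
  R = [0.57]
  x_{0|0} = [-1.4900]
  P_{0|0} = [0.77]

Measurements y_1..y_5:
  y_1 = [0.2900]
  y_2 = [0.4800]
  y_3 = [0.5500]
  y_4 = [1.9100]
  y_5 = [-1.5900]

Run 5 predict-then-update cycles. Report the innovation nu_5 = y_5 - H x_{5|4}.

innov = [-2.3760]

step 1: x^-=[-1.5496]  P^-=[0.8928]  S=[1.4628]  K=[0.6103]  nu=[1.8396]  x^+=[-0.4268]  P^+=[0.3479]
step 2: x^-=[-0.4439]  P^-=[0.4363]  S=[1.0063]  K=[0.4336]  nu=[0.9239]  x^+=[-0.0433]  P^+=[0.2471]
step 3: x^-=[-0.0451]  P^-=[0.3273]  S=[0.8973]  K=[0.3648]  nu=[0.5951]  x^+=[0.1720]  P^+=[0.2079]
step 4: x^-=[0.1789]  P^-=[0.2849]  S=[0.8549]  K=[0.3332]  nu=[1.7311]  x^+=[0.7558]  P^+=[0.1899]
step 5: x^-=[0.7860]  P^-=[0.2654]  S=[0.8354]  K=[0.3177]  nu=[-2.3760]  x^+=[0.0311]  P^+=[0.1811]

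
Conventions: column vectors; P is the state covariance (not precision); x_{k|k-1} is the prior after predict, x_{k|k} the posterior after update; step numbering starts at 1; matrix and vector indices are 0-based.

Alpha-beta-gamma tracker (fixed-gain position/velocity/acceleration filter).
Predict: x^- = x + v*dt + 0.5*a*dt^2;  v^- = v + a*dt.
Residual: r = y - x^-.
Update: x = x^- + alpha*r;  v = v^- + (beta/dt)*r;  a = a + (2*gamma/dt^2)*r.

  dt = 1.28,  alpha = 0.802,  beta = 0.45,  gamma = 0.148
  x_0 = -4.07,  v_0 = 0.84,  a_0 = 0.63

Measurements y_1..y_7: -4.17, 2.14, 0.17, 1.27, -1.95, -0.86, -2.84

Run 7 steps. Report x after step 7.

step 1: x_pred=-2.4787  r=-1.6913  x^+=-3.8351  v^+=1.0518  a^+=0.3244
step 2: x_pred=-2.2230  r=4.3630  x^+=1.2761  v^+=3.0010  a^+=1.1127
step 3: x_pred=6.0289  r=-5.8589  x^+=1.3301  v^+=2.3654  a^+=0.0542
step 4: x_pred=4.4022  r=-3.1322  x^+=1.8902  v^+=1.3336  a^+=-0.5117
step 5: x_pred=3.1781  r=-5.1281  x^+=-0.9346  v^+=-1.1241  a^+=-1.4381
step 6: x_pred=-3.5517  r=2.6917  x^+=-1.3930  v^+=-2.0187  a^+=-0.9519
step 7: x_pred=-4.7566  r=1.9166  x^+=-3.2195  v^+=-2.5632  a^+=-0.6056

x_post = -3.2195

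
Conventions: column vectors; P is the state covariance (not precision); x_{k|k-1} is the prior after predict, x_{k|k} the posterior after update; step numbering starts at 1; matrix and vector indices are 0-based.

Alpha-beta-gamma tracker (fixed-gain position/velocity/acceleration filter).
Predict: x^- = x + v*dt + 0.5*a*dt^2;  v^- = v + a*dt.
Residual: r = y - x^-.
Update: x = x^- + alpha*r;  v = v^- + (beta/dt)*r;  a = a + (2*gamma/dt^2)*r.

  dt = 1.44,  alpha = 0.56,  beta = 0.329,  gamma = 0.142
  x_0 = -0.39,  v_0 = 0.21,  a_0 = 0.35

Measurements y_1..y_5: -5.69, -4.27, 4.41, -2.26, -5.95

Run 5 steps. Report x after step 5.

step 1: x_pred=0.2753  r=-5.9653  x^+=-3.0653  v^+=-0.6489  a^+=-0.4670
step 2: x_pred=-4.4839  r=0.2139  x^+=-4.3641  v^+=-1.2725  a^+=-0.4377
step 3: x_pred=-6.6504  r=11.0604  x^+=-0.4566  v^+=0.6242  a^+=1.0771
step 4: x_pred=1.5590  r=-3.8190  x^+=-0.5796  v^+=1.3027  a^+=0.5541
step 5: x_pred=1.8707  r=-7.8207  x^+=-2.5089  v^+=0.3137  a^+=-0.5171

x_post = -2.5089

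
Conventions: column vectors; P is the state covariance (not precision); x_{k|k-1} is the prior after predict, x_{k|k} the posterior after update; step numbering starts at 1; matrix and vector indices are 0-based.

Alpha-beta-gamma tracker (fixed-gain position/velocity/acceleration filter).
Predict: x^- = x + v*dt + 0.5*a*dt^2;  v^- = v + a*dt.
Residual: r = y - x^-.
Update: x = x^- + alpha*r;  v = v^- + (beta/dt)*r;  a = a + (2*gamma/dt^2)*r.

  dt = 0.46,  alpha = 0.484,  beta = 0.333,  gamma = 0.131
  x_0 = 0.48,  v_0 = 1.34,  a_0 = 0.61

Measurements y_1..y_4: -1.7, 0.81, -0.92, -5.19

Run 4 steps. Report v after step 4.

v_post = -4.9213

step 1: x_pred=1.1609  r=-2.8609  x^+=-0.2238  v^+=-0.4505  a^+=-2.9324
step 2: x_pred=-0.7412  r=1.5512  x^+=0.0096  v^+=-0.6764  a^+=-1.0117
step 3: x_pred=-0.4086  r=-0.5114  x^+=-0.6561  v^+=-1.5120  a^+=-1.6449
step 4: x_pred=-1.5257  r=-3.6643  x^+=-3.2992  v^+=-4.9213  a^+=-6.1820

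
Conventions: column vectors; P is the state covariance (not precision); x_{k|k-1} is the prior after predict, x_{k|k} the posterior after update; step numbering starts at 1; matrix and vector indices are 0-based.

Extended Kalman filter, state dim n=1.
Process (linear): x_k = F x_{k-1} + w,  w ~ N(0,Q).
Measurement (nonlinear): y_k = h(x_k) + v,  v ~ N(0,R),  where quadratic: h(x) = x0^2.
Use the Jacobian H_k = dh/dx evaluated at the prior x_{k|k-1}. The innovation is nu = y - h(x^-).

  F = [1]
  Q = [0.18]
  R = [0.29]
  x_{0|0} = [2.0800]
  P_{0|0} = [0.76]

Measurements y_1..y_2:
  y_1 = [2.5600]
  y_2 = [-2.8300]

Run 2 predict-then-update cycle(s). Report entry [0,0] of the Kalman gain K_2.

K[0,0] = 0.2653

step 1: x^-=[2.0800]  P^-=[0.9400]  H_jac=[4.1600]  S=[16.5573]  K=[0.2362]  nu=[-1.7664]  x^+=[1.6628]  P^+=[0.0165]
step 2: x^-=[1.6628]  P^-=[0.1965]  H_jac=[3.3256]  S=[2.4629]  K=[0.2653]  nu=[-5.5950]  x^+=[0.1785]  P^+=[0.0231]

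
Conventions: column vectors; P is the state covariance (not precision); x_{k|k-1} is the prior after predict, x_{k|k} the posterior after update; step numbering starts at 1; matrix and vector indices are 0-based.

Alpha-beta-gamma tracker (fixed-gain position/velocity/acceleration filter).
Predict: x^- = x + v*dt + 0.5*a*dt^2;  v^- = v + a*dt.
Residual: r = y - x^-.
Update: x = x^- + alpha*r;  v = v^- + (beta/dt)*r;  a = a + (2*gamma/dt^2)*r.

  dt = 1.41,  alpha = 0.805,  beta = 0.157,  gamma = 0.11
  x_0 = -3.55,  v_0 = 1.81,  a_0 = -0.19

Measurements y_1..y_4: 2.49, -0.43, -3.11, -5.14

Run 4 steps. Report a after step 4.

step 1: x_pred=-1.1868  r=3.6768  x^+=1.7730  v^+=1.9515  a^+=0.2169
step 2: x_pred=4.7402  r=-5.1702  x^+=0.5782  v^+=1.6816  a^+=-0.3553
step 3: x_pred=2.5961  r=-5.7061  x^+=-1.9973  v^+=0.5453  a^+=-0.9867
step 4: x_pred=-2.2092  r=-2.9308  x^+=-4.5685  v^+=-1.1723  a^+=-1.3110

a_post = -1.3110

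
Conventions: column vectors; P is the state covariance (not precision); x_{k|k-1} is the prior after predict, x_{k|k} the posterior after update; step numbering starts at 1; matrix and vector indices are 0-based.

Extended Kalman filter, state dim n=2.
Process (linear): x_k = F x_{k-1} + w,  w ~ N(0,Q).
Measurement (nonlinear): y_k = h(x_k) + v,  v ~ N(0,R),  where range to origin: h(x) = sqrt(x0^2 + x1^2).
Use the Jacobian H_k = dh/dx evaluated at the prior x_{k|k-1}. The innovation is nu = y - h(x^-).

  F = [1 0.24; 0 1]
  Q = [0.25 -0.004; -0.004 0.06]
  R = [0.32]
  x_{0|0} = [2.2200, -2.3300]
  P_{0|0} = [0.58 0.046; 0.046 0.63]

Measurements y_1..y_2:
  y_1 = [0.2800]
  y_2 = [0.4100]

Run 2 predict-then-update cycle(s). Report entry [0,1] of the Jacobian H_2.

H_jac[0,1] = -0.9387

step 1: x^-=[1.6608, -2.3300]  P^-=[0.8884 0.1932; 0.1932 0.6900]  H_jac=[0.5804 -0.8143]  S=[0.8942]  K=[0.4007; -0.5029]  nu=[-2.5813]  x^+=[0.6264, -1.0317]  P^+=[0.7448 0.3734; 0.3734 0.4638]
step 2: x^-=[0.3788, -1.0317]  P^-=[1.2007 0.4807; 0.4807 0.5238]  H_jac=[0.3447 -0.9387]  S=[0.6131]  K=[-0.0610; -0.5317]  nu=[-0.6891]  x^+=[0.4209, -0.6653]  P^+=[1.1985 0.4608; 0.4608 0.3505]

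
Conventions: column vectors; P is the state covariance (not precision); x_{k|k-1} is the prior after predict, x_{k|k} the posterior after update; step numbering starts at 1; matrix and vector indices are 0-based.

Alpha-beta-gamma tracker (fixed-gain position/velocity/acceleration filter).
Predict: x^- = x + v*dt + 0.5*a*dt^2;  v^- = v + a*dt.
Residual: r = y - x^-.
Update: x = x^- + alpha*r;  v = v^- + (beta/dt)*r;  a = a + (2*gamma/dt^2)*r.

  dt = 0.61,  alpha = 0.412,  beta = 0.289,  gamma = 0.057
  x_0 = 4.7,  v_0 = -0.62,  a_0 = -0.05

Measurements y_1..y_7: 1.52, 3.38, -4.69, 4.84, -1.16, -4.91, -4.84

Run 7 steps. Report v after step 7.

v_post = -2.2912

step 1: x_pred=4.3125  r=-2.7925  x^+=3.1620  v^+=-1.9735  a^+=-0.9055
step 2: x_pred=1.7897  r=1.5903  x^+=2.4449  v^+=-1.7724  a^+=-0.4183
step 3: x_pred=1.2859  r=-5.9759  x^+=-1.1762  v^+=-4.8588  a^+=-2.2491
step 4: x_pred=-4.5585  r=9.3985  x^+=-0.6863  v^+=-1.7780  a^+=0.6303
step 5: x_pred=-1.6537  r=0.4937  x^+=-1.4503  v^+=-1.1597  a^+=0.7815
step 6: x_pred=-2.0123  r=-2.8977  x^+=-3.2061  v^+=-2.0558  a^+=-0.1063
step 7: x_pred=-4.4800  r=-0.3600  x^+=-4.6283  v^+=-2.2912  a^+=-0.2166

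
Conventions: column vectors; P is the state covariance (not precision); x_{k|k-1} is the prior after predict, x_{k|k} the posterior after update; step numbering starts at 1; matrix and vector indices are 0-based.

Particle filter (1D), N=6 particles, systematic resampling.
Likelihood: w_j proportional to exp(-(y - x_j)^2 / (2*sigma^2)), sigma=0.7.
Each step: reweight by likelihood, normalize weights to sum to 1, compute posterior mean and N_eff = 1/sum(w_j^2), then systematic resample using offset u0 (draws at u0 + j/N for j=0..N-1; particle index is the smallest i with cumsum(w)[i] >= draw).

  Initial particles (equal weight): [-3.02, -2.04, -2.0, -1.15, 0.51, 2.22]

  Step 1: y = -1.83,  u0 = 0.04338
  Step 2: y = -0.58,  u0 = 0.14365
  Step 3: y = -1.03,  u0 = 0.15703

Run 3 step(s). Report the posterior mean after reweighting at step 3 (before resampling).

post_mean = -1.2868

step 1: w=[0.0845, 0.3426, 0.3480, 0.2236, 0.0013, 0.0000]  mean=-1.9065  Neff=3.3830  idx=[0, 1, 1, 2, 2, 3]
step 2: w=[0.0019, 0.0944, 0.0944, 0.1062, 0.1062, 0.5968]  mean=-1.5023  Neff=2.5218  idx=[2, 4, 5, 5, 5, 5]
step 3: w=[0.0755, 0.0818, 0.2107, 0.2107, 0.2107, 0.2107]  mean=-1.2868  Neff=5.2655  idx=[1, 2, 3, 4, 5, 5]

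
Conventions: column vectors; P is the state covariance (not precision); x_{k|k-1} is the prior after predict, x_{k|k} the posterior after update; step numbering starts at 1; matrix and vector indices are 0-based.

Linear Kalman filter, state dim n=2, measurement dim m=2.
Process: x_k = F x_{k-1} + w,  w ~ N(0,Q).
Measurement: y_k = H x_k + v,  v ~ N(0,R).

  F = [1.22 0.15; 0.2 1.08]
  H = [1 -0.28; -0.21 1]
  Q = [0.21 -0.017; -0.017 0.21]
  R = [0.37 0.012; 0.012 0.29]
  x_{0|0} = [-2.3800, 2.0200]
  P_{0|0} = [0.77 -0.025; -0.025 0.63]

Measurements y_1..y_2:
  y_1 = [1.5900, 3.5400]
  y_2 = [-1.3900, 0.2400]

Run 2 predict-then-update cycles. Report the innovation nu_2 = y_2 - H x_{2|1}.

innov = [-2.4442, -3.1027]

step 1: x^-=[-2.6006, 1.7056]  P^-=[1.3611 0.2393; 0.2393 0.9648]  S=[1.6728 -0.2907; -0.2907 1.2144]  K=[0.8003 0.1532; 0.1173 0.7812]  nu=[4.6682, 1.2883]  x^+=[1.3325, 3.2595]  P^+=[0.3326 0.1239; 0.1239 0.2540]
step 2: x^-=[2.1145, 3.7867]  P^-=[0.7561 0.2722; 0.2722 0.5731]  S=[1.0186 -0.0190; -0.0190 0.7821]  K=[0.6705 0.1614; 0.1221 0.6626]  nu=[-2.4442, -3.1027]  x^+=[-0.0249, 1.4324]  P^+=[0.2820 0.1140; 0.1140 0.2176]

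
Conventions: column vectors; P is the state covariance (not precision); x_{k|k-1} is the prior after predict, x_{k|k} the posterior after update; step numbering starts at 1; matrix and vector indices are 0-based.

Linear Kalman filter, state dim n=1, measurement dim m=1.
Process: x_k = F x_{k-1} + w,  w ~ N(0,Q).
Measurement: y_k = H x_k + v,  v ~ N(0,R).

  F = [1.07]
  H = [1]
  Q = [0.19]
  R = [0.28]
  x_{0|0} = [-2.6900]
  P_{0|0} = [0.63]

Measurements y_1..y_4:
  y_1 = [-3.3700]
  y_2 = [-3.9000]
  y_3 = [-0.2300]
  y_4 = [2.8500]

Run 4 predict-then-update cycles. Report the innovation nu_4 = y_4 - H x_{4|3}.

innov = [4.7935]

step 1: x^-=[-2.8783]  P^-=[0.9113]  S=[1.1913]  K=[0.7650]  nu=[-0.4917]  x^+=[-3.2544]  P^+=[0.2142]
step 2: x^-=[-3.4822]  P^-=[0.4352]  S=[0.7152]  K=[0.6085]  nu=[-0.4178]  x^+=[-3.7365]  P^+=[0.1704]
step 3: x^-=[-3.9980]  P^-=[0.3851]  S=[0.6651]  K=[0.5790]  nu=[3.7680]  x^+=[-1.8164]  P^+=[0.1621]
step 4: x^-=[-1.9435]  P^-=[0.3756]  S=[0.6556]  K=[0.5729]  nu=[4.7935]  x^+=[0.8028]  P^+=[0.1604]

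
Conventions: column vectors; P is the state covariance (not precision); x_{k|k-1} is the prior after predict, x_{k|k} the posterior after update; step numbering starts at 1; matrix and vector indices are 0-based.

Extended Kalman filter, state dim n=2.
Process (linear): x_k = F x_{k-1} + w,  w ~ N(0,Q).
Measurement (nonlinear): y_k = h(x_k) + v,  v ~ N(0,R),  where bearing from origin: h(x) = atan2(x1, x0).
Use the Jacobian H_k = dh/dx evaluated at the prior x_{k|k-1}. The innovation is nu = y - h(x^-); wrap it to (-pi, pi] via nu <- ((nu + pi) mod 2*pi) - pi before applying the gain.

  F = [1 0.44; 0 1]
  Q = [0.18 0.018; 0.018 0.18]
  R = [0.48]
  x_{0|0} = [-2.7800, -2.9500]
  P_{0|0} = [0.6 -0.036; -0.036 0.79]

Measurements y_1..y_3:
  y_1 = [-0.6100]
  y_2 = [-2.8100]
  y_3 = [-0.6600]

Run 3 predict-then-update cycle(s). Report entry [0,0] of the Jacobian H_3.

step 1: x^-=[-4.0780, -2.9500]  P^-=[0.9013 0.3296; 0.3296 0.9700]  H_jac=[0.1165 -0.1610]  S=[0.5050]  K=[0.1028; -0.2332]  nu=[1.9053]  x^+=[-3.8822, -3.3943]  P^+=[0.8959 0.3417; 0.3417 0.9425]
step 2: x^-=[-5.3757, -3.3943]  P^-=[1.5591 0.7744; 0.7744 1.1225]  H_jac=[0.0840 -0.1330]  S=[0.4936]  K=[0.0566; -0.1707]  nu=[-0.2316]  x^+=[-5.3888, -3.3548]  P^+=[1.5575 0.7792; 0.7792 1.1082]
step 3: x^-=[-6.8649, -3.3548]  P^-=[2.6377 1.2848; 1.2848 1.2882]  H_jac=[0.0575 -0.1176]  S=[0.4892]  K=[0.0010; -0.1587]  nu=[2.0270]  x^+=[-6.8629, -3.6765]  P^+=[2.6377 1.2849; 1.2849 1.2758]

H_jac[0,0] = 0.0575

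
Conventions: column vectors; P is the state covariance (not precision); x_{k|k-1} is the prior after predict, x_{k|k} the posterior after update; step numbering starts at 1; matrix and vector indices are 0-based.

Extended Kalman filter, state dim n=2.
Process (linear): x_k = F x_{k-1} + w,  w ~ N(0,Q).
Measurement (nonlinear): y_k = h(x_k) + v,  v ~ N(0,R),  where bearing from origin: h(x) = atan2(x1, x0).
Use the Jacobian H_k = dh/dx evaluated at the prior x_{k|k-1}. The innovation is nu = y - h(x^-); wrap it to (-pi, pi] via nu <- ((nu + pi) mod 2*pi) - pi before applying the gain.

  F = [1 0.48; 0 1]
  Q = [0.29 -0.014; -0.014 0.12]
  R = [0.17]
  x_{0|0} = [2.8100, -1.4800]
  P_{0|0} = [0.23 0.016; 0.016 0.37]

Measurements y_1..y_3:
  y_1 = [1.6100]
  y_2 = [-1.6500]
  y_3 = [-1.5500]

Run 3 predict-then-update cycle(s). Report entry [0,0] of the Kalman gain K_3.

K[0,0] = 0.9745

step 1: x^-=[2.0996, -1.4800]  P^-=[0.6206 0.1796; 0.1796 0.4900]  H_jac=[0.2243 0.3182]  S=[0.2765]  K=[0.7102; 0.7097]  nu=[2.2240]  x^+=[3.6791, 0.0983]  P^+=[0.4812 0.0403; 0.0403 0.3508]
step 2: x^-=[3.7262, 0.0983]  P^-=[0.8906 0.1946; 0.1946 0.4708]  H_jac=[-0.0071 0.2682]  S=[0.2032]  K=[0.2259; 0.6147]  nu=[-1.6764]  x^+=[3.3475, -0.9321]  P^+=[0.8803 0.1664; 0.1664 0.3940]
step 3: x^-=[2.9001, -0.9321]  P^-=[1.4208 0.3416; 0.3416 0.5140]  H_jac=[0.1004 0.3125]  S=[0.2560]  K=[0.9745; 0.7616]  nu=[-1.2390]  x^+=[1.6926, -1.8757]  P^+=[1.1777 0.1516; 0.1516 0.3655]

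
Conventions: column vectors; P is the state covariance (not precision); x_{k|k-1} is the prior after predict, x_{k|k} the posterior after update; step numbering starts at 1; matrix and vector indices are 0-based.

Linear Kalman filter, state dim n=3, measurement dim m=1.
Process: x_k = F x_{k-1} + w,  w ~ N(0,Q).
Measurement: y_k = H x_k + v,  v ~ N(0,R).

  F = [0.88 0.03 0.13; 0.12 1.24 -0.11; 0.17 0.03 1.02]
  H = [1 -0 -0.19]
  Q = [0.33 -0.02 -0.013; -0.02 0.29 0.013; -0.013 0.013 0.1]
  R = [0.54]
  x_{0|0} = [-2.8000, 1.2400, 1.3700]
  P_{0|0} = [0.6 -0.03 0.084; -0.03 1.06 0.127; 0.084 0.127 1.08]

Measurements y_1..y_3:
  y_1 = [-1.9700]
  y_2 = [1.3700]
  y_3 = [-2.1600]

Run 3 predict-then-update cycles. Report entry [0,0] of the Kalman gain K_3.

step 1: x^-=[-2.2487, 1.0509, 0.9586]  P^-=[0.8325 0.0477 0.3016; 0.0477 1.8958 0.1060; 0.3016 0.1060 1.2785]  S=[1.3040]  K=[0.5944; 0.0212; 0.0450]  nu=[0.4608]  x^+=[-1.9748, 1.0607, 0.9793]  P^+=[0.3717 0.0313 0.2667; 0.0313 1.8952 0.1047; 0.2667 0.1047 1.2759]
step 2: x^-=[-1.5787, 0.9705, 0.6950]  P^-=[0.7046 0.1007 0.4634; 0.1007 3.1985 0.1144; 0.4634 0.1144 1.5391]  S=[1.1241]  K=[0.5485; 0.0702; 0.1521]  nu=[3.0807]  x^+=[0.1111, 1.1869, 1.1636]  P^+=[0.3664 0.0574 0.3696; 0.0574 3.1930 0.1024; 0.3696 0.1024 1.5131]
step 3: x^-=[0.2847, 1.3571, 1.2414]  P^-=[0.7306 0.1648 0.5906; 0.1648 5.2025 0.1493; 0.5906 0.1493 1.8227]  S=[1.1120]  K=[0.5561; 0.1227; 0.2197]  nu=[-2.2088]  x^+=[-0.9437, 1.0860, 0.7561]  P^+=[0.3867 0.0889 0.4548; 0.0889 5.1858 0.1194; 0.4548 0.1194 1.7691]

K[0,0] = 0.5561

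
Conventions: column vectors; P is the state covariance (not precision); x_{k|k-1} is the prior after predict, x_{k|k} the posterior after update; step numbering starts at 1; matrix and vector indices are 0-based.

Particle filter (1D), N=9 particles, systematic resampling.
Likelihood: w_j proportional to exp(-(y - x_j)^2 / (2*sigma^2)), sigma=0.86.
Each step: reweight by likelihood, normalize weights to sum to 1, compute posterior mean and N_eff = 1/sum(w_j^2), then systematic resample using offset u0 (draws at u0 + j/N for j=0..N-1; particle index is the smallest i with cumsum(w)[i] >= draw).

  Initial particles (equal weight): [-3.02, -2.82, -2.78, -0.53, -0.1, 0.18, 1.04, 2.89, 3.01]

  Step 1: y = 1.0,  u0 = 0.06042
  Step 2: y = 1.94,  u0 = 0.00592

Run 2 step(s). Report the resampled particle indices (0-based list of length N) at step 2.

resampled_idx = [0, 3, 5, 5, 6, 6, 7, 7, 8]

step 1: w=[0.0000, 0.0000, 0.0000, 0.0844, 0.1812, 0.2607, 0.4102, 0.0367, 0.0267]  mean=0.5971  Neff=3.5938  idx=[3, 4, 5, 5, 5, 6, 6, 6, 7]
step 2: w=[0.0059, 0.0220, 0.0452, 0.0452, 0.0452, 0.2123, 0.2123, 0.2123, 0.1994]  mean=1.2579  Neff=5.5048  idx=[0, 3, 5, 5, 6, 6, 7, 7, 8]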